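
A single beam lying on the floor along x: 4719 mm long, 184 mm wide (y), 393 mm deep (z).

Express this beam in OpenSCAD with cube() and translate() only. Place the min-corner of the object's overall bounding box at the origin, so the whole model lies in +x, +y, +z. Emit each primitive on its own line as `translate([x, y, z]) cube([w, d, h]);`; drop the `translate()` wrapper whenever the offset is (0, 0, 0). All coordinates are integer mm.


cube([4719, 184, 393]);


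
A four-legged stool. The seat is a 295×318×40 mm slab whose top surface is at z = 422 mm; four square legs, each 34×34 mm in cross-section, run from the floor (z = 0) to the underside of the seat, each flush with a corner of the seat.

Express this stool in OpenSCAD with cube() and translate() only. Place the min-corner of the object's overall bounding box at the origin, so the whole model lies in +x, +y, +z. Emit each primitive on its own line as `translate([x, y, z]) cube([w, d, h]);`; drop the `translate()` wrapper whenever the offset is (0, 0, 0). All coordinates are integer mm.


translate([0, 0, 382]) cube([295, 318, 40]);
cube([34, 34, 382]);
translate([261, 0, 0]) cube([34, 34, 382]);
translate([0, 284, 0]) cube([34, 34, 382]);
translate([261, 284, 0]) cube([34, 34, 382]);


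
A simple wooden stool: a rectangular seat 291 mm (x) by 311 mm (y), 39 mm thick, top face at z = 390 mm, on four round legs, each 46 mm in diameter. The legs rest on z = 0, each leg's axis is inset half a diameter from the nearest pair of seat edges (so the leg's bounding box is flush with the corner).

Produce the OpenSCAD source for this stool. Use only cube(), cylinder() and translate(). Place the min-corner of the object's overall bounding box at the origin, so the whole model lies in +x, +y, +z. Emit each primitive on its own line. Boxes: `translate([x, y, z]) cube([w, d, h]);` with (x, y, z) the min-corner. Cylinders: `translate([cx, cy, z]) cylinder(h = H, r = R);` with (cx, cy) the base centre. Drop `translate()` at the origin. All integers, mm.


translate([0, 0, 351]) cube([291, 311, 39]);
translate([23, 23, 0]) cylinder(h = 351, r = 23);
translate([268, 23, 0]) cylinder(h = 351, r = 23);
translate([23, 288, 0]) cylinder(h = 351, r = 23);
translate([268, 288, 0]) cylinder(h = 351, r = 23);


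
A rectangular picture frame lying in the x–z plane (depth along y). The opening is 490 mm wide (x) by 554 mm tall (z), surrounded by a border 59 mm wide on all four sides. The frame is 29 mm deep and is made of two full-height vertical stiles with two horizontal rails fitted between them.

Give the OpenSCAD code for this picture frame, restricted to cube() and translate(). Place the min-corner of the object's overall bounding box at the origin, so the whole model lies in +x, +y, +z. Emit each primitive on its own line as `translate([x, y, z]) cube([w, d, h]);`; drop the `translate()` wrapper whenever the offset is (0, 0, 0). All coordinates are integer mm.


cube([59, 29, 672]);
translate([549, 0, 0]) cube([59, 29, 672]);
translate([59, 0, 0]) cube([490, 29, 59]);
translate([59, 0, 613]) cube([490, 29, 59]);


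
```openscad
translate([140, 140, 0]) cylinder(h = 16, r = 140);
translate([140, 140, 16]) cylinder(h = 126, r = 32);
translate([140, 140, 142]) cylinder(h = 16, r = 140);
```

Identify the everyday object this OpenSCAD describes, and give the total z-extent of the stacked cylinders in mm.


A spool. The overall height is 158 mm.

Three coaxial cylinders, large–small–large — a spool. Two 16 mm flanges and a 126 mm core give 16 + 126 + 16 = 158 mm.


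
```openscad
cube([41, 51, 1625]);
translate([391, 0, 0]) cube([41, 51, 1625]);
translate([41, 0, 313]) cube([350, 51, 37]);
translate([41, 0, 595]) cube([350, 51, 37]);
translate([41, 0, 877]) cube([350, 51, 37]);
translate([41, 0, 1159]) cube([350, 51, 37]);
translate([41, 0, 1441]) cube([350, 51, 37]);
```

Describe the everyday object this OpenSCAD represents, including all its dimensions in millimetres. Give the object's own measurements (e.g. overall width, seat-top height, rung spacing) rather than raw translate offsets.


A straight ladder. Two 41×51 mm vertical rails, 1625 mm tall, stand 432 mm apart (outside-to-outside) with their front faces coplanar on the −y side. 5 rungs, each 51 mm deep and 37 mm tall, span between the inner faces of the rails, front faces flush with the rails. The lowest rung's underside is at z = 313 mm and rungs are spaced 282 mm apart (underside to underside).


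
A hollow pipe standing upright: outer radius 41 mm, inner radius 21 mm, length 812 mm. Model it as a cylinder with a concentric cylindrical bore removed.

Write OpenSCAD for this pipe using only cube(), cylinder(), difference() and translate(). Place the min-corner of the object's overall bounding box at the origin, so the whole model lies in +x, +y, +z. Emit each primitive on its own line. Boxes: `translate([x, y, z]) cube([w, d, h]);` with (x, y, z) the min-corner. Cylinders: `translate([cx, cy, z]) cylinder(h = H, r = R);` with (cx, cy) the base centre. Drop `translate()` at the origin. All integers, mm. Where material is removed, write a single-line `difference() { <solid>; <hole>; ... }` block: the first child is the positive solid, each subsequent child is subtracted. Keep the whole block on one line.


difference() { translate([41, 41, 0]) cylinder(h = 812, r = 41); translate([41, 41, 0]) cylinder(h = 812, r = 21); }


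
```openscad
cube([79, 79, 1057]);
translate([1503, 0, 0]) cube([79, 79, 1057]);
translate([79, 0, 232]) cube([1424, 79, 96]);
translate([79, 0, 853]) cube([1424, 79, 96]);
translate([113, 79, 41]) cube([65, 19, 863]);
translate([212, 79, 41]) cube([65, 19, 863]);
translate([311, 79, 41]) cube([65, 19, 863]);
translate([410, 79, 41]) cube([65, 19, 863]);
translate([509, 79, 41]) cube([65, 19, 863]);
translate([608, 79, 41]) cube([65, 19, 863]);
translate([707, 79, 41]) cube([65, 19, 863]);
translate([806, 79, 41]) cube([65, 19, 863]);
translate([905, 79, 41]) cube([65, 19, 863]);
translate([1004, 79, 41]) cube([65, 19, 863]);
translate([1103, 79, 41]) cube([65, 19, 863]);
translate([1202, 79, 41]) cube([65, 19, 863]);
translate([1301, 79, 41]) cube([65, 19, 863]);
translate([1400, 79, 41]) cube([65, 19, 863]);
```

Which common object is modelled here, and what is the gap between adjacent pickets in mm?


A fence section. The picket gap is 34 mm.

Two posts, two rails, 14 pickets — a fence section. Span 1424 mm holds 14 pickets of 65 mm with 15 equal gaps: ⌊(1424 − 14·65) / 15⌋ = 34 mm.


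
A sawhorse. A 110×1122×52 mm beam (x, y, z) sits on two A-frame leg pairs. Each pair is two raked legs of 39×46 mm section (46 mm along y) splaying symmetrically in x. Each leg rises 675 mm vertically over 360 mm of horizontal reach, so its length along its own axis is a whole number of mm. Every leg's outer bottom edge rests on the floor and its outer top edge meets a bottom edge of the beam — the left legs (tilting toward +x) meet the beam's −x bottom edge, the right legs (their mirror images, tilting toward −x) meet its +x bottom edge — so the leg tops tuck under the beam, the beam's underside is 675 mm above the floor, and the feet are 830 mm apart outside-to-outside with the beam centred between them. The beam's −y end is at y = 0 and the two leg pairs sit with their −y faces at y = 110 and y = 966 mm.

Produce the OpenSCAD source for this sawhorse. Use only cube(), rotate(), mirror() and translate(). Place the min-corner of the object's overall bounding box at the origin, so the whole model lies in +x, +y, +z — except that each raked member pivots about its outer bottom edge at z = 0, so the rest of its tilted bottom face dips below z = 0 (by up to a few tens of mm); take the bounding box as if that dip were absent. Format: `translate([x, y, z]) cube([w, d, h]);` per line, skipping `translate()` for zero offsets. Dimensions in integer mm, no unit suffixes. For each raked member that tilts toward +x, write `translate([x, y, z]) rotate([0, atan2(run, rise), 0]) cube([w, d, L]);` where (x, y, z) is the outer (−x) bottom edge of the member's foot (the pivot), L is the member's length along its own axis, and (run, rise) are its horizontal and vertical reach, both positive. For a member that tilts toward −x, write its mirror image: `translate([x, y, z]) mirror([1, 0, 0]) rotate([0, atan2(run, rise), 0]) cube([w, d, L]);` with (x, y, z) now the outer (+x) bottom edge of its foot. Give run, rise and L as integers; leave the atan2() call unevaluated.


translate([360, 0, 675]) cube([110, 1122, 52]);
translate([0, 110, 0]) rotate([0, atan2(360, 675), 0]) cube([39, 46, 765]);
translate([830, 110, 0]) mirror([1, 0, 0]) rotate([0, atan2(360, 675), 0]) cube([39, 46, 765]);
translate([0, 966, 0]) rotate([0, atan2(360, 675), 0]) cube([39, 46, 765]);
translate([830, 966, 0]) mirror([1, 0, 0]) rotate([0, atan2(360, 675), 0]) cube([39, 46, 765]);


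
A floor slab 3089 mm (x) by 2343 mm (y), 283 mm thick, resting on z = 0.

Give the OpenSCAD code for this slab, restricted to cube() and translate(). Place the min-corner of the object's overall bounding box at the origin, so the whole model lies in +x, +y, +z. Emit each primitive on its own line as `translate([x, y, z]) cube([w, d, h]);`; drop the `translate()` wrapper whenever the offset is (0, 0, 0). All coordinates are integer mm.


cube([3089, 2343, 283]);


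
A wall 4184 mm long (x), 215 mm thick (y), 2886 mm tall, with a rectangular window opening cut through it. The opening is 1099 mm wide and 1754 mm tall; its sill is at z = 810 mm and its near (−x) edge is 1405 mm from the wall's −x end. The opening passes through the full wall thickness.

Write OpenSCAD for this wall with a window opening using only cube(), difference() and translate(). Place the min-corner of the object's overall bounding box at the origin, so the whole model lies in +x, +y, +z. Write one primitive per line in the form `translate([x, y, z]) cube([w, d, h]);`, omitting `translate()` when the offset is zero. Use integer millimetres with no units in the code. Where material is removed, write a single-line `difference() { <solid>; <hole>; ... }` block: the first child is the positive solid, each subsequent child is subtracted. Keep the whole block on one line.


difference() { cube([4184, 215, 2886]); translate([1405, 0, 810]) cube([1099, 215, 1754]); }


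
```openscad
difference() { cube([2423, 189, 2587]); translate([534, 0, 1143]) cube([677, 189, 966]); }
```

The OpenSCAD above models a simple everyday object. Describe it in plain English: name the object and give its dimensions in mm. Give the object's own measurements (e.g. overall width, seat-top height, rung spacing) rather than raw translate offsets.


A wall 2423 mm long (x), 189 mm thick (y), 2587 mm tall, with a rectangular window opening cut through it. The opening is 677 mm wide and 966 mm tall; its sill is at z = 1143 mm and its near (−x) edge is 534 mm from the wall's −x end. The opening passes through the full wall thickness.


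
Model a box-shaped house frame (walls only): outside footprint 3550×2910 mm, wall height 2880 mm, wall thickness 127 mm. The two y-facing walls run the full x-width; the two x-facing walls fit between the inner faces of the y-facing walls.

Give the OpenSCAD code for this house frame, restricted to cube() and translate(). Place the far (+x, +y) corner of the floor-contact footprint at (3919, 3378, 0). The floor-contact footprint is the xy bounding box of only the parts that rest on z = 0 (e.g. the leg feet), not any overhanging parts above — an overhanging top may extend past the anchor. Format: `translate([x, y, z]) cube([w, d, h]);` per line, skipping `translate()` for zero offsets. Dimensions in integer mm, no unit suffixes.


translate([369, 468, 0]) cube([3550, 127, 2880]);
translate([369, 3251, 0]) cube([3550, 127, 2880]);
translate([369, 595, 0]) cube([127, 2656, 2880]);
translate([3792, 595, 0]) cube([127, 2656, 2880]);


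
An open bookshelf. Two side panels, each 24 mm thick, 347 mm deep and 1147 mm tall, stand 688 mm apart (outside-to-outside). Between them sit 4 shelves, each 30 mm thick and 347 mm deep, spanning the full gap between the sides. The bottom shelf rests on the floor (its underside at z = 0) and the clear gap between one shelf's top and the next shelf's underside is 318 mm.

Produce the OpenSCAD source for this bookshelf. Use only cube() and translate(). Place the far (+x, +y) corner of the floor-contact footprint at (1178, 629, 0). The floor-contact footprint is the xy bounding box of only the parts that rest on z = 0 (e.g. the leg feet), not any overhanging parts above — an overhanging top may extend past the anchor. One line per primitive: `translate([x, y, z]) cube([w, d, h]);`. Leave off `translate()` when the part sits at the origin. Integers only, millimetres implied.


translate([490, 282, 0]) cube([24, 347, 1147]);
translate([1154, 282, 0]) cube([24, 347, 1147]);
translate([514, 282, 0]) cube([640, 347, 30]);
translate([514, 282, 348]) cube([640, 347, 30]);
translate([514, 282, 696]) cube([640, 347, 30]);
translate([514, 282, 1044]) cube([640, 347, 30]);


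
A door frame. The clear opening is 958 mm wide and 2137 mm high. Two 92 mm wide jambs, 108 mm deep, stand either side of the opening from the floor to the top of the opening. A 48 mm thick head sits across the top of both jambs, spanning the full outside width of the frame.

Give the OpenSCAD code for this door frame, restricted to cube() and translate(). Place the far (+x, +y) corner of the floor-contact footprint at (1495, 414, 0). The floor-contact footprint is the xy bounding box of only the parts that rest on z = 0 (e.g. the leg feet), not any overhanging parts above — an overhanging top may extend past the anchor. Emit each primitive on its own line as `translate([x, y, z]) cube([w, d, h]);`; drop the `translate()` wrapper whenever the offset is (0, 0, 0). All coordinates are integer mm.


translate([353, 306, 0]) cube([92, 108, 2137]);
translate([1403, 306, 0]) cube([92, 108, 2137]);
translate([353, 306, 2137]) cube([1142, 108, 48]);


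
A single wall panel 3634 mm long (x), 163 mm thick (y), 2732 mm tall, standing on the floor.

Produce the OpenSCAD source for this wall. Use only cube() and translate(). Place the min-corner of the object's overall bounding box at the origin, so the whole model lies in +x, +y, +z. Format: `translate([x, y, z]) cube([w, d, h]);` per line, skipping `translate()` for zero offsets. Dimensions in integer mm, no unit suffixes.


cube([3634, 163, 2732]);


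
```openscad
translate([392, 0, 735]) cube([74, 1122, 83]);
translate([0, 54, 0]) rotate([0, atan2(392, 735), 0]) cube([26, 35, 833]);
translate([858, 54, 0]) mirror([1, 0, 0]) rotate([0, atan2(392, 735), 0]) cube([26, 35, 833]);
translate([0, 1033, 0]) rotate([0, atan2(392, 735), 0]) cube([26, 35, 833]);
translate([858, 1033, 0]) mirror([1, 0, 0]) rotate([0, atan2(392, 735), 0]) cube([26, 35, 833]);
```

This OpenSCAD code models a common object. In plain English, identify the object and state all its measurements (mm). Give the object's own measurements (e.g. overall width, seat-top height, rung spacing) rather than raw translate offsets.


A sawhorse. A 74×1122×83 mm beam (x, y, z) sits on two A-frame leg pairs. Each pair is two raked legs of 26×35 mm section (35 mm along y) splaying symmetrically in x. Each leg rises 735 mm vertically over 392 mm of horizontal reach and is 833 mm long along its own axis. Every leg's outer bottom edge rests on the floor and its outer top edge meets a bottom edge of the beam — the left legs (tilting toward +x) meet the beam's −x bottom edge, the right legs (their mirror images, tilting toward −x) meet its +x bottom edge — so the leg tops tuck under the beam, the beam's underside is 735 mm above the floor, and the feet are 858 mm apart outside-to-outside with the beam centred between them. The two leg pairs are set in 54 mm from either end of the beam.


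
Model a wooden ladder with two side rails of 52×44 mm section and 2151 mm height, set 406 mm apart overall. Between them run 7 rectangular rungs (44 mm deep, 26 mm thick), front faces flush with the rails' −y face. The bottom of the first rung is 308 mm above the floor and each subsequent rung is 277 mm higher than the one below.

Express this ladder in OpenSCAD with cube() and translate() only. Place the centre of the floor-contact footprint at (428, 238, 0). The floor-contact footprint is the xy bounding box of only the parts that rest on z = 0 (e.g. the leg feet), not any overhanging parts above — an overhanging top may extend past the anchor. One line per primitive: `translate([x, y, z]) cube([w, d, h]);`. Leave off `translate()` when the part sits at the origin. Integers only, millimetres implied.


translate([225, 216, 0]) cube([52, 44, 2151]);
translate([579, 216, 0]) cube([52, 44, 2151]);
translate([277, 216, 308]) cube([302, 44, 26]);
translate([277, 216, 585]) cube([302, 44, 26]);
translate([277, 216, 862]) cube([302, 44, 26]);
translate([277, 216, 1139]) cube([302, 44, 26]);
translate([277, 216, 1416]) cube([302, 44, 26]);
translate([277, 216, 1693]) cube([302, 44, 26]);
translate([277, 216, 1970]) cube([302, 44, 26]);


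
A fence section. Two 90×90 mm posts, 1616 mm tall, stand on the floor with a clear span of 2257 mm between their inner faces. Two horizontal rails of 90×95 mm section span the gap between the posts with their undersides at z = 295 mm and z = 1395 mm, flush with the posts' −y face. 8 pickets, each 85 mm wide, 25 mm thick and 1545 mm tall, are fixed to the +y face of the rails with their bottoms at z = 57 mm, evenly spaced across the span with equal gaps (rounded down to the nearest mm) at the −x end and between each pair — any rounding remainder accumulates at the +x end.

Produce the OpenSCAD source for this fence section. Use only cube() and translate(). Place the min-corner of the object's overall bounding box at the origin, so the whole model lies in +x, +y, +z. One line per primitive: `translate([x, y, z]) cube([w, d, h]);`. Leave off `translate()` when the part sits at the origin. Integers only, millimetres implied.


cube([90, 90, 1616]);
translate([2347, 0, 0]) cube([90, 90, 1616]);
translate([90, 0, 295]) cube([2257, 90, 95]);
translate([90, 0, 1395]) cube([2257, 90, 95]);
translate([265, 90, 57]) cube([85, 25, 1545]);
translate([525, 90, 57]) cube([85, 25, 1545]);
translate([785, 90, 57]) cube([85, 25, 1545]);
translate([1045, 90, 57]) cube([85, 25, 1545]);
translate([1305, 90, 57]) cube([85, 25, 1545]);
translate([1565, 90, 57]) cube([85, 25, 1545]);
translate([1825, 90, 57]) cube([85, 25, 1545]);
translate([2085, 90, 57]) cube([85, 25, 1545]);


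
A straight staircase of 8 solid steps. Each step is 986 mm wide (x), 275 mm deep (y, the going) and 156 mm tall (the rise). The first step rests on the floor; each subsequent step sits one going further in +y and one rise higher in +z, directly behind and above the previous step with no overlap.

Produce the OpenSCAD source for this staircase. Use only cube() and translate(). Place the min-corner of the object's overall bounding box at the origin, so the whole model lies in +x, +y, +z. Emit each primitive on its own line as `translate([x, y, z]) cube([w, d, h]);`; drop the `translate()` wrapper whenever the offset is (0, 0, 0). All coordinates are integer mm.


cube([986, 275, 156]);
translate([0, 275, 156]) cube([986, 275, 156]);
translate([0, 550, 312]) cube([986, 275, 156]);
translate([0, 825, 468]) cube([986, 275, 156]);
translate([0, 1100, 624]) cube([986, 275, 156]);
translate([0, 1375, 780]) cube([986, 275, 156]);
translate([0, 1650, 936]) cube([986, 275, 156]);
translate([0, 1925, 1092]) cube([986, 275, 156]);


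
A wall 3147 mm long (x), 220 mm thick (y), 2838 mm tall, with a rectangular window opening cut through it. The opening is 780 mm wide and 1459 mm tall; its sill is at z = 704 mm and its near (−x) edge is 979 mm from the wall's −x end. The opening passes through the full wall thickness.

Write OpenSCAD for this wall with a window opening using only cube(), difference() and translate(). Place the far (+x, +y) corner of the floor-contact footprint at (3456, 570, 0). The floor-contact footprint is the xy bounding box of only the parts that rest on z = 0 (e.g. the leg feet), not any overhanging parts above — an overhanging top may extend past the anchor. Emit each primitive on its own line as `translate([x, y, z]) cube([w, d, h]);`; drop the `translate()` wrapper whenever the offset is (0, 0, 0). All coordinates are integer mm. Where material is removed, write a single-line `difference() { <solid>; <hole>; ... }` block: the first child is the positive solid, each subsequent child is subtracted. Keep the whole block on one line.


difference() { translate([309, 350, 0]) cube([3147, 220, 2838]); translate([1288, 350, 704]) cube([780, 220, 1459]); }


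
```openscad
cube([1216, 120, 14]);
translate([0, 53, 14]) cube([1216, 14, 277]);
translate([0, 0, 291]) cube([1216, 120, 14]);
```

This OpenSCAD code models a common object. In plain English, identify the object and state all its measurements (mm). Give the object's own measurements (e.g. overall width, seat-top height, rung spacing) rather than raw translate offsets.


An I-beam lying along x, 1216 mm long. Overall section height 305 mm. Two flanges 120 mm wide (y) and 14 mm thick, one on the floor and one at the top; a web 14 mm thick runs between them, centred on the flange width.


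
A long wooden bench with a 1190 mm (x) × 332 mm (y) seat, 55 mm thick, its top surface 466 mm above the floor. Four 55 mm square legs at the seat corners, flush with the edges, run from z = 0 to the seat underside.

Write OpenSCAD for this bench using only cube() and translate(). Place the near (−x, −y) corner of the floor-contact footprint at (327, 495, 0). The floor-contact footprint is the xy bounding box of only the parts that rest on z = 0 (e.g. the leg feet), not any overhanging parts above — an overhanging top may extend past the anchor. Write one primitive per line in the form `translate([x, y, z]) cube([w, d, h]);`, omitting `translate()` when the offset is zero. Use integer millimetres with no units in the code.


translate([327, 495, 411]) cube([1190, 332, 55]);
translate([327, 495, 0]) cube([55, 55, 411]);
translate([327, 772, 0]) cube([55, 55, 411]);
translate([1462, 495, 0]) cube([55, 55, 411]);
translate([1462, 772, 0]) cube([55, 55, 411]);


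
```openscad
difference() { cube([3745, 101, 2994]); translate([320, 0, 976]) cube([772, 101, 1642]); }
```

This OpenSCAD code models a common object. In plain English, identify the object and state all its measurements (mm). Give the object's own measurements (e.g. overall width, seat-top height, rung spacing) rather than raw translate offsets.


A wall 3745 mm long (x), 101 mm thick (y), 2994 mm tall, with a rectangular window opening cut through it. The opening is 772 mm wide and 1642 mm tall; its sill is at z = 976 mm and its near (−x) edge is 320 mm from the wall's −x end. The opening passes through the full wall thickness.


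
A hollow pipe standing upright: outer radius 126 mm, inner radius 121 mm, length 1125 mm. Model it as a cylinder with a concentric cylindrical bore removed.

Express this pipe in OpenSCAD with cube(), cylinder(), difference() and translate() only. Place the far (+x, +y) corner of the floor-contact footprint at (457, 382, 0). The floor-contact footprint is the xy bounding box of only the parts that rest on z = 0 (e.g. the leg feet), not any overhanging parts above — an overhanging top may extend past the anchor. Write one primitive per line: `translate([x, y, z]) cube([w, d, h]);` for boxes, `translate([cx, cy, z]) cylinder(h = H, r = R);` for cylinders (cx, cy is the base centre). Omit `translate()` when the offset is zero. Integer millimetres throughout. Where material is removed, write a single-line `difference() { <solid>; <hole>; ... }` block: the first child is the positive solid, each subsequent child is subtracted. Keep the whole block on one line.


difference() { translate([331, 256, 0]) cylinder(h = 1125, r = 126); translate([331, 256, 0]) cylinder(h = 1125, r = 121); }


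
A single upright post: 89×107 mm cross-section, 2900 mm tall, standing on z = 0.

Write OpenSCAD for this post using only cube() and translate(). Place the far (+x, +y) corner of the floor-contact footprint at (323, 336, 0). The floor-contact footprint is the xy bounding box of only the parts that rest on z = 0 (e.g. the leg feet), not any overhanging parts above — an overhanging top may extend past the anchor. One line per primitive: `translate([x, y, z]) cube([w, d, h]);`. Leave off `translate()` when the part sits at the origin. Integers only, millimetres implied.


translate([234, 229, 0]) cube([89, 107, 2900]);


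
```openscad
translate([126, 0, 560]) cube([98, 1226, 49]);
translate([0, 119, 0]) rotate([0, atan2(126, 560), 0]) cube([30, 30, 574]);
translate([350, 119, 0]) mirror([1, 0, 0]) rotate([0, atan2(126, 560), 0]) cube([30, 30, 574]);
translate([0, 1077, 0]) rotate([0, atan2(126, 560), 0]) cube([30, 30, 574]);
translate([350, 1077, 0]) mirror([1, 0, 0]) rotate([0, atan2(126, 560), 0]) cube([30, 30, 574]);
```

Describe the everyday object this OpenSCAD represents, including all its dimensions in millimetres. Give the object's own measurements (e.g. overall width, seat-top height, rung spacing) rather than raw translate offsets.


A sawhorse. A 98×1226×49 mm beam (x, y, z) sits on two A-frame leg pairs. Each pair is two raked legs of 30×30 mm section (30 mm along y) splaying symmetrically in x. Each leg rises 560 mm vertically over 126 mm of horizontal reach and is 574 mm long along its own axis. Every leg's outer bottom edge rests on the floor and its outer top edge meets a bottom edge of the beam — the left legs (tilting toward +x) meet the beam's −x bottom edge, the right legs (their mirror images, tilting toward −x) meet its +x bottom edge — so the leg tops tuck under the beam, the beam's underside is 560 mm above the floor, and the feet are 350 mm apart outside-to-outside with the beam centred between them. The two leg pairs are set in 119 mm from either end of the beam.


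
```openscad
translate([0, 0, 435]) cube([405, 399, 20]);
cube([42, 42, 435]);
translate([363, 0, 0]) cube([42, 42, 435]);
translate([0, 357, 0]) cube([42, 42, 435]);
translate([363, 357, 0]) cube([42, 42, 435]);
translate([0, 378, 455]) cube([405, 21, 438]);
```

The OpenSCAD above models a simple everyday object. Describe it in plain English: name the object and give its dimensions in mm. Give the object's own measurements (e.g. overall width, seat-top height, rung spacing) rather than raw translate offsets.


A chair. The seat is a 405×399×20 mm slab with its top at z = 455 mm, on four 42×42 mm corner legs (flush with the seat edges, standing on z = 0). A flat backrest 21 mm thick, 438 mm tall, spans the full seat width and rises from the seat top along its +y edge, rear face flush with the rear of the seat.


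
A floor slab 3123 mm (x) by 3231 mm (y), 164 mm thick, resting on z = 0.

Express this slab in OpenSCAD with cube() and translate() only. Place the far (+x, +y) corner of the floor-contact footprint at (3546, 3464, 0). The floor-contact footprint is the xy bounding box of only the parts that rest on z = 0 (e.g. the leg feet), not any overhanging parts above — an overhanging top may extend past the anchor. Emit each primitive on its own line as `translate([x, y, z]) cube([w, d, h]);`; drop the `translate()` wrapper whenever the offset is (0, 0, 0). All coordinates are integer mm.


translate([423, 233, 0]) cube([3123, 3231, 164]);


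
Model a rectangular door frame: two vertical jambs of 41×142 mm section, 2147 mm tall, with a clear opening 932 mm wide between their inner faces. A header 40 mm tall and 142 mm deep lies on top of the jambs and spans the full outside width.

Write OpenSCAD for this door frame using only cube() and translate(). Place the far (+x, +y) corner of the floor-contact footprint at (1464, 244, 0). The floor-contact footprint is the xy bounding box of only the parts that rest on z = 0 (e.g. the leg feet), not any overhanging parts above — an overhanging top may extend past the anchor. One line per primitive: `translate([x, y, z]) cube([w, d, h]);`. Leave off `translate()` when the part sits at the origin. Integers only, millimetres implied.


translate([450, 102, 0]) cube([41, 142, 2147]);
translate([1423, 102, 0]) cube([41, 142, 2147]);
translate([450, 102, 2147]) cube([1014, 142, 40]);


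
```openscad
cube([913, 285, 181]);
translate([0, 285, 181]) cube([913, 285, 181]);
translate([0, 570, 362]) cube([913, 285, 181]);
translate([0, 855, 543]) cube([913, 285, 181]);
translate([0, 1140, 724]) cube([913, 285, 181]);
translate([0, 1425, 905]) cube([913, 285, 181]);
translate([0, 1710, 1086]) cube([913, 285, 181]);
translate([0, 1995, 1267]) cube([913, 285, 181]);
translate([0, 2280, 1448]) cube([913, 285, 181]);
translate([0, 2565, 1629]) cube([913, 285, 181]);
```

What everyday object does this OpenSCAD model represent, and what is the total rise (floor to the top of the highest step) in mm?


A staircase. The total rise is 1810 mm.

10 identical blocks, each offset up and back from the previous — a staircase. Each step is 181 mm tall and there are 10 of them, so the total rise is 10 × 181 = 1810 mm.


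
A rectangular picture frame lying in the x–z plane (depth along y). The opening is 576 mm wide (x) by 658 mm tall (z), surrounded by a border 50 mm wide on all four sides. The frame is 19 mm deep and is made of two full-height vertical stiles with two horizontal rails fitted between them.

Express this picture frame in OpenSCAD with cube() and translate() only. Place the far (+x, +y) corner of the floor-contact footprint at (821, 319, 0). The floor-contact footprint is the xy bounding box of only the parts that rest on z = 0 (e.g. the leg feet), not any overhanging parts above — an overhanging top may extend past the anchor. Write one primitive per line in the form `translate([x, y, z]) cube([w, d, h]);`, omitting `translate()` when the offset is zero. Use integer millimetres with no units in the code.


translate([145, 300, 0]) cube([50, 19, 758]);
translate([771, 300, 0]) cube([50, 19, 758]);
translate([195, 300, 0]) cube([576, 19, 50]);
translate([195, 300, 708]) cube([576, 19, 50]);


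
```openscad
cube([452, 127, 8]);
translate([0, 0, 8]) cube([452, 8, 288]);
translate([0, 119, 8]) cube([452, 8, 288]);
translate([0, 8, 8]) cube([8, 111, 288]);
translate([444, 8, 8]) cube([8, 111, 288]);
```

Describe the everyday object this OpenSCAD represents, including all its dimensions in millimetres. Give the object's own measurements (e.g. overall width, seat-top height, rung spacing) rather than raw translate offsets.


An open-topped rectangular box: outside dimensions 452×127×296 mm, with a uniform wall and base thickness of 8 mm. The base is a full 452×127 slab on the floor; four walls sit on top of the base. The front and back walls (the −y and +y sides) span the full width; the two side walls fit between them.


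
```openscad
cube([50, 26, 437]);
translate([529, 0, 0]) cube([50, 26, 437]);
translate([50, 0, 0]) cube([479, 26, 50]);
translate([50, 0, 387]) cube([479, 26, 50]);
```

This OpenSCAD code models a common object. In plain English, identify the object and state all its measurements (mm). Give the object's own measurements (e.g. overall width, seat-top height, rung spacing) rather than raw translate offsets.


A rectangular picture frame lying in the x–z plane (depth along y). The opening is 479 mm wide (x) by 337 mm tall (z), surrounded by a border 50 mm wide on all four sides. The frame is 26 mm deep and is made of two full-height vertical stiles with two horizontal rails fitted between them.


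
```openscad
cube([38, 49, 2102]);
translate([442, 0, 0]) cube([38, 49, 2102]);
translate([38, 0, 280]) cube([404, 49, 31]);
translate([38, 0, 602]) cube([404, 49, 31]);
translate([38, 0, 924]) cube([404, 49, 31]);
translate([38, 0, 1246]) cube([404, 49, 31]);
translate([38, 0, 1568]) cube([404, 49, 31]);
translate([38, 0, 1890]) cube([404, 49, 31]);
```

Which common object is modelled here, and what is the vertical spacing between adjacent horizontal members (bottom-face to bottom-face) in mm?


A ladder. The rung spacing is 322 mm.

Two tall 38×49 posts with 6 short bars between them — a ladder. Adjacent rungs sit at z = 280 and z = 602, so the spacing is 602 − 280 = 322 mm.


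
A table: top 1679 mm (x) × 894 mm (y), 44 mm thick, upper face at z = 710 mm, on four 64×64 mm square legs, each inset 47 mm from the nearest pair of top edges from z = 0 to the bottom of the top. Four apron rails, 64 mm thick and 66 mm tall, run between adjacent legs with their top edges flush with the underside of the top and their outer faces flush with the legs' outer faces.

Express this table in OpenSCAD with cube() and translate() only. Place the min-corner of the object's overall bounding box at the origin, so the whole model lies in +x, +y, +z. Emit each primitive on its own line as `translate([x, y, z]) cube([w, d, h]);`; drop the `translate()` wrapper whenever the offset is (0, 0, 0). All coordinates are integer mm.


translate([0, 0, 666]) cube([1679, 894, 44]);
translate([47, 47, 0]) cube([64, 64, 666]);
translate([1568, 47, 0]) cube([64, 64, 666]);
translate([47, 783, 0]) cube([64, 64, 666]);
translate([1568, 783, 0]) cube([64, 64, 666]);
translate([111, 47, 600]) cube([1457, 64, 66]);
translate([111, 783, 600]) cube([1457, 64, 66]);
translate([47, 111, 600]) cube([64, 672, 66]);
translate([1568, 111, 600]) cube([64, 672, 66]);


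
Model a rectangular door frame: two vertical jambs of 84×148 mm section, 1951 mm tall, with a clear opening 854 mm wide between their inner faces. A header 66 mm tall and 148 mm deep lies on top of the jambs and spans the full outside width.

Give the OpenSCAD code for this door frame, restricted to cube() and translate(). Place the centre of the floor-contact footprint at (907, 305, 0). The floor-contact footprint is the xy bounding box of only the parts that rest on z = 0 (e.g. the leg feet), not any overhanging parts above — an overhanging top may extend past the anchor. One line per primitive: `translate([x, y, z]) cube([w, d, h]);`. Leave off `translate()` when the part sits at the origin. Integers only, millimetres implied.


translate([396, 231, 0]) cube([84, 148, 1951]);
translate([1334, 231, 0]) cube([84, 148, 1951]);
translate([396, 231, 1951]) cube([1022, 148, 66]);


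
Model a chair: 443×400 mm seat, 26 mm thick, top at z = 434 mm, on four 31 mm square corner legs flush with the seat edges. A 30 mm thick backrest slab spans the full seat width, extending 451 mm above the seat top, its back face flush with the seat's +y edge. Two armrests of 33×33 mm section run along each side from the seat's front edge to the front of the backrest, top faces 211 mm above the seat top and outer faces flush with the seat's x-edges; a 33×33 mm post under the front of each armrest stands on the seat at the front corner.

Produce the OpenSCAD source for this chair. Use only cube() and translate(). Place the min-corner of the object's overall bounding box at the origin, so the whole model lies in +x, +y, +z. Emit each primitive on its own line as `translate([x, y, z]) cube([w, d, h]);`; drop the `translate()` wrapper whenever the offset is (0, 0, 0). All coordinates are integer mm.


translate([0, 0, 408]) cube([443, 400, 26]);
cube([31, 31, 408]);
translate([412, 0, 0]) cube([31, 31, 408]);
translate([0, 369, 0]) cube([31, 31, 408]);
translate([412, 369, 0]) cube([31, 31, 408]);
translate([0, 370, 434]) cube([443, 30, 451]);
translate([0, 0, 612]) cube([33, 370, 33]);
translate([410, 0, 612]) cube([33, 370, 33]);
translate([0, 0, 434]) cube([33, 33, 178]);
translate([410, 0, 434]) cube([33, 33, 178]);


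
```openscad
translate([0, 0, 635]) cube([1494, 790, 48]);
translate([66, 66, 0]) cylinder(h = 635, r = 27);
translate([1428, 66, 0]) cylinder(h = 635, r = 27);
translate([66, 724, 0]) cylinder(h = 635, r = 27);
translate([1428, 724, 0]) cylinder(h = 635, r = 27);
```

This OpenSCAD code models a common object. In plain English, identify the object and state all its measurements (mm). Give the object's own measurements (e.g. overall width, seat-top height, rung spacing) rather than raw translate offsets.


A table: top 1494 mm (x) × 790 mm (y), 48 mm thick, upper face at z = 683 mm, on four round legs of 54 mm diameter, each leg's bounding box inset 39 mm from the nearest pair of top edges from z = 0 to the bottom of the top.


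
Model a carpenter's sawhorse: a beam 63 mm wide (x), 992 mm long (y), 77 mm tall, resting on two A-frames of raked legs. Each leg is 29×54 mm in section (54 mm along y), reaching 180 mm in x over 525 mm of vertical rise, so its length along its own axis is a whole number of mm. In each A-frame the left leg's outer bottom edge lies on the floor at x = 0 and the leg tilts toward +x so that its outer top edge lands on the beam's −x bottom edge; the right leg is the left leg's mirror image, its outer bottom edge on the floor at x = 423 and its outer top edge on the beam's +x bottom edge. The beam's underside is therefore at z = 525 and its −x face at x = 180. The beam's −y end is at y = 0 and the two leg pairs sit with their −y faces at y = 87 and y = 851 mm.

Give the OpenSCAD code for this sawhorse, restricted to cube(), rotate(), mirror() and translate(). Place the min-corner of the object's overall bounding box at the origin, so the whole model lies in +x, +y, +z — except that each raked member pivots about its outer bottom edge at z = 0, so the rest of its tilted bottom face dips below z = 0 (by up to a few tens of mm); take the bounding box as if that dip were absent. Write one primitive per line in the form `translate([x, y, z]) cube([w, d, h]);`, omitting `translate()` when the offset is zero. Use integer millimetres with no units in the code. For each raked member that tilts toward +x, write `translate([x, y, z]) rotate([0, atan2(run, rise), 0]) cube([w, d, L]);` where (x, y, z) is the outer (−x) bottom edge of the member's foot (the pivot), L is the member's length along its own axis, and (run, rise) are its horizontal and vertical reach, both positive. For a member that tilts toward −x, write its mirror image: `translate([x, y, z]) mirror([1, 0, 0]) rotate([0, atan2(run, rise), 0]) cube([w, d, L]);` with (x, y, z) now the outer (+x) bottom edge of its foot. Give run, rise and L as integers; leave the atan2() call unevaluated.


// leg length = √(180² + 525²) = 555
// right-leg outer foot x = 2·180 + 63 = 423
// beam min-corner = (180, 0, 525)
translate([180, 0, 525]) cube([63, 992, 77]);
translate([0, 87, 0]) rotate([0, atan2(180, 525), 0]) cube([29, 54, 555]);
translate([423, 87, 0]) mirror([1, 0, 0]) rotate([0, atan2(180, 525), 0]) cube([29, 54, 555]);
translate([0, 851, 0]) rotate([0, atan2(180, 525), 0]) cube([29, 54, 555]);
translate([423, 851, 0]) mirror([1, 0, 0]) rotate([0, atan2(180, 525), 0]) cube([29, 54, 555]);


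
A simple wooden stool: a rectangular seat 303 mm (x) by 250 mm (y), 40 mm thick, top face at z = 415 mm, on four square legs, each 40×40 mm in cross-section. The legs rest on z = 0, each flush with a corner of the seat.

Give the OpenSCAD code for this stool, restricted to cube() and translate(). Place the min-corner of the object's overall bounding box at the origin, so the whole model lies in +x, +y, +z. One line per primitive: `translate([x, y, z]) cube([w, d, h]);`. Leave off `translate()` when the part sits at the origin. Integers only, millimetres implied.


translate([0, 0, 375]) cube([303, 250, 40]);
cube([40, 40, 375]);
translate([263, 0, 0]) cube([40, 40, 375]);
translate([0, 210, 0]) cube([40, 40, 375]);
translate([263, 210, 0]) cube([40, 40, 375]);


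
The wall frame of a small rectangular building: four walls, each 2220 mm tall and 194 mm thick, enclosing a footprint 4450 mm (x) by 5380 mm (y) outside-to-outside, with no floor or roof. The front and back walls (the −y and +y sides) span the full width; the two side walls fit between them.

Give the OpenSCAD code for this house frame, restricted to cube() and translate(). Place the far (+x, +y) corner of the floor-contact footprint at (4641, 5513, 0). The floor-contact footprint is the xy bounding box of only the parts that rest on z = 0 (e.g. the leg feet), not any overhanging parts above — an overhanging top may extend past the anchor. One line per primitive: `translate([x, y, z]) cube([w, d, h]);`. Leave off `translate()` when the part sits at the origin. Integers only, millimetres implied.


translate([191, 133, 0]) cube([4450, 194, 2220]);
translate([191, 5319, 0]) cube([4450, 194, 2220]);
translate([191, 327, 0]) cube([194, 4992, 2220]);
translate([4447, 327, 0]) cube([194, 4992, 2220]);
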